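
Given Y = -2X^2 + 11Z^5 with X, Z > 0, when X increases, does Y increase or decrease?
Y decreases

Taking the partial derivative:
∂Y/∂X = -4X

∂Y/∂X = -4X < 0 (assuming positive values)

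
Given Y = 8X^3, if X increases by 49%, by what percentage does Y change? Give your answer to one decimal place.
230.8%

For Y = 8X^3:
If X → X(1 + 0.49)
Then Y → Y · (1 + 0.49)^3
     ≈ Y · 3.3079

Percentage change = ((1 + 0.49)^3 − 1) × 100% ≈ 230.8%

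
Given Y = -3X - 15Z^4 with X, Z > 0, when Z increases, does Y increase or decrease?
Y decreases

Taking the partial derivative:
∂Y/∂Z = -60Z^3

∂Y/∂Z = -60Z^3 < 0 (assuming positive values)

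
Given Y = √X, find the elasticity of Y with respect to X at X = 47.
Elasticity = 1/2

Elasticity = (dY/dX) · (X/Y)

dY/dX = 1/(2·√X)
At X = 47: dY/dX = √47/94, Y = √47

Elasticity = (√47/94) · (47 / (√47)) = 1/2

Interpretation: for a small percentage change in X, the percentage change in Y is approximately 0.50 times as large.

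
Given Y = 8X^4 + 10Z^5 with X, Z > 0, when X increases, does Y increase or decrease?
Y increases

Taking the partial derivative:
∂Y/∂X = 32X^3

∂Y/∂X = 32X^3 > 0 (assuming positive values)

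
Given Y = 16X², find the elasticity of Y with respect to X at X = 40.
Elasticity = 2

Elasticity = (dY/dX) · (X/Y)

dY/dX = 32·X
At X = 40: dY/dX = 1280, Y = 25600

Elasticity = 1280 · (40 / 25600) = 2

Interpretation: for a small percentage change in X, the percentage change in Y is approximately 2.00 times as large.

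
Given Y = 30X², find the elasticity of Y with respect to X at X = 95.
Elasticity = 2

Elasticity = (dY/dX) · (X/Y)

dY/dX = 60·X
At X = 95: dY/dX = 5700, Y = 270750

Elasticity = 5700 · (95 / 270750) = 2

Interpretation: for a small percentage change in X, the percentage change in Y is approximately 2.00 times as large.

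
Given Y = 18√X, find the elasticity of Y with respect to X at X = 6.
Elasticity = 1/2

Elasticity = (dY/dX) · (X/Y)

dY/dX = 9/√X
At X = 6: dY/dX = 3·√6/2, Y = 18·√6

Elasticity = (3·√6/2) · (6 / (18·√6)) = 1/2

Interpretation: for a small percentage change in X, the percentage change in Y is approximately 0.50 times as large.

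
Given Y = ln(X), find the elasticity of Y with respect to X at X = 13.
Elasticity = 1/ln(13) ≈ 0.3899

Elasticity = (dY/dX) · (X/Y)

dY/dX = 1/X
At X = 13: dY/dX = 1/13, Y = ln(13)

Elasticity = (1/13) · (13 / (ln(13))) = 1/ln(13) ≈ 0.3899

Interpretation: for a small percentage change in X, the percentage change in Y is approximately 0.39 times as large.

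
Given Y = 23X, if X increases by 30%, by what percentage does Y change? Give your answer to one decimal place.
30.0%

For Y = 23X:
If X → X(1 + 0.3)
Then Y → Y · (1 + 0.3)^1
     = Y · 1.3000

Percentage change = ((1 + 0.3)^1 − 1) × 100% = 30.0%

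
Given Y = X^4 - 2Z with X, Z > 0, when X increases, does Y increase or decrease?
Y increases

Taking the partial derivative:
∂Y/∂X = 4X^3

∂Y/∂X = 4X^3 > 0 (assuming positive values)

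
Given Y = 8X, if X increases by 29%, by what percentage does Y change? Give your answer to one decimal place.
29.0%

For Y = 8X:
If X → X(1 + 0.29)
Then Y → Y · (1 + 0.29)^1
     = Y · 1.2900

Percentage change = ((1 + 0.29)^1 − 1) × 100% = 29.0%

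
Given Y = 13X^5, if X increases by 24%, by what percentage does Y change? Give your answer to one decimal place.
193.2%

For Y = 13X^5:
If X → X(1 + 0.24)
Then Y → Y · (1 + 0.24)^5
     ≈ Y · 2.9316

Percentage change = ((1 + 0.24)^5 − 1) × 100% ≈ 193.2%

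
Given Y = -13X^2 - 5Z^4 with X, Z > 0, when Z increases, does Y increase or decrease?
Y decreases

Taking the partial derivative:
∂Y/∂Z = -20Z^3

∂Y/∂Z = -20Z^3 < 0 (assuming positive values)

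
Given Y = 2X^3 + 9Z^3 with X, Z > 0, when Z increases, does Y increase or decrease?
Y increases

Taking the partial derivative:
∂Y/∂Z = 27Z^2

∂Y/∂Z = 27Z^2 > 0 (assuming positive values)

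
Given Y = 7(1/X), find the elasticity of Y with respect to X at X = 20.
Elasticity = -1

Elasticity = (dY/dX) · (X/Y)

dY/dX = -7/X²
At X = 20: dY/dX = -7/400, Y = 7/20

Elasticity = (-7/400) · (20 / (7/20)) = -1

Interpretation: for a small percentage change in X, the percentage change in Y is approximately -1.00 times as large.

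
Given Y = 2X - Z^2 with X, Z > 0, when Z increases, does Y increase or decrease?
Y decreases

Taking the partial derivative:
∂Y/∂Z = -2Z

∂Y/∂Z = -2Z < 0 (assuming positive values)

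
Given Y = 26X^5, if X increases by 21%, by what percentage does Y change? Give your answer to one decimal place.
159.4%

For Y = 26X^5:
If X → X(1 + 0.21)
Then Y → Y · (1 + 0.21)^5
     ≈ Y · 2.5937

Percentage change = ((1 + 0.21)^5 − 1) × 100% ≈ 159.4%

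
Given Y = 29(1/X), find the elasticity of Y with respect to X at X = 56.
Elasticity = -1

Elasticity = (dY/dX) · (X/Y)

dY/dX = -29/X²
At X = 56: dY/dX = -29/3136, Y = 29/56

Elasticity = (-29/3136) · (56 / (29/56)) = -1

Interpretation: for a small percentage change in X, the percentage change in Y is approximately -1.00 times as large.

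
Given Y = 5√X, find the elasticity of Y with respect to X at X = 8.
Elasticity = 1/2

Elasticity = (dY/dX) · (X/Y)

dY/dX = 5/(2·√X)
At X = 8: dY/dX = 5·√2/8, Y = 10·√2

Elasticity = (5·√2/8) · (8 / (10·√2)) = 1/2

Interpretation: for a small percentage change in X, the percentage change in Y is approximately 0.50 times as large.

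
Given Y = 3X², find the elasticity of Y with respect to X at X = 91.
Elasticity = 2

Elasticity = (dY/dX) · (X/Y)

dY/dX = 6·X
At X = 91: dY/dX = 546, Y = 24843

Elasticity = 546 · (91 / 24843) = 2

Interpretation: for a small percentage change in X, the percentage change in Y is approximately 2.00 times as large.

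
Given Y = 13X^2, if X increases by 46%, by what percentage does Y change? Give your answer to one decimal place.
113.2%

For Y = 13X^2:
If X → X(1 + 0.46)
Then Y → Y · (1 + 0.46)^2
     = Y · 2.1316

Percentage change = ((1 + 0.46)^2 − 1) × 100% ≈ 113.2%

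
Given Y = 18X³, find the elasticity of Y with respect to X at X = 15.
Elasticity = 3

Elasticity = (dY/dX) · (X/Y)

dY/dX = 54·X²
At X = 15: dY/dX = 12150, Y = 60750

Elasticity = 12150 · (15 / 60750) = 3

Interpretation: for a small percentage change in X, the percentage change in Y is approximately 3.00 times as large.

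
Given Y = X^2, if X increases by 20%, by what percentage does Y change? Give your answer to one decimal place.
44.0%

For Y = X^2:
If X → X(1 + 0.2)
Then Y → Y · (1 + 0.2)^2
     = Y · 1.4400

Percentage change = ((1 + 0.2)^2 − 1) × 100% = 44.0%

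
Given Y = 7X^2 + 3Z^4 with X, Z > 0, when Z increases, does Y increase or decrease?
Y increases

Taking the partial derivative:
∂Y/∂Z = 12Z^3

∂Y/∂Z = 12Z^3 > 0 (assuming positive values)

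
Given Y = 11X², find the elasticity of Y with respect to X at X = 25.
Elasticity = 2

Elasticity = (dY/dX) · (X/Y)

dY/dX = 22·X
At X = 25: dY/dX = 550, Y = 6875

Elasticity = 550 · (25 / 6875) = 2

Interpretation: for a small percentage change in X, the percentage change in Y is approximately 2.00 times as large.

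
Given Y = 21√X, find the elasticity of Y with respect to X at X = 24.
Elasticity = 1/2

Elasticity = (dY/dX) · (X/Y)

dY/dX = 21/(2·√X)
At X = 24: dY/dX = 7·√6/8, Y = 42·√6

Elasticity = (7·√6/8) · (24 / (42·√6)) = 1/2

Interpretation: for a small percentage change in X, the percentage change in Y is approximately 0.50 times as large.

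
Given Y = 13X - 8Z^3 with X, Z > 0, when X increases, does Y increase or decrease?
Y increases

Taking the partial derivative:
∂Y/∂X = 13

∂Y/∂X = 13 > 0 (assuming positive values)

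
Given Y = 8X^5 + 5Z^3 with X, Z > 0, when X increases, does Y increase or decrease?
Y increases

Taking the partial derivative:
∂Y/∂X = 40X^4

∂Y/∂X = 40X^4 > 0 (assuming positive values)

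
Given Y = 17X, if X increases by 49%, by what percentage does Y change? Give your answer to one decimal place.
49.0%

For Y = 17X:
If X → X(1 + 0.49)
Then Y → Y · (1 + 0.49)^1
     = Y · 1.4900

Percentage change = ((1 + 0.49)^1 − 1) × 100% = 49.0%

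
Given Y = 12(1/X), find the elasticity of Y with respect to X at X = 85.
Elasticity = -1

Elasticity = (dY/dX) · (X/Y)

dY/dX = -12/X²
At X = 85: dY/dX = -12/7225, Y = 12/85

Elasticity = (-12/7225) · (85 / (12/85)) = -1

Interpretation: for a small percentage change in X, the percentage change in Y is approximately -1.00 times as large.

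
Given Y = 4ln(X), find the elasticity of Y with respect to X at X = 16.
Elasticity = 1/ln(16) ≈ 0.3607

Elasticity = (dY/dX) · (X/Y)

dY/dX = 4/X
At X = 16: dY/dX = 1/4, Y = 4·ln(16)

Elasticity = (1/4) · (16 / (4·ln(16))) = 1/ln(16) ≈ 0.3607

Interpretation: for a small percentage change in X, the percentage change in Y is approximately 0.36 times as large.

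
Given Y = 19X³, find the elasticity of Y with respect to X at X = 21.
Elasticity = 3

Elasticity = (dY/dX) · (X/Y)

dY/dX = 57·X²
At X = 21: dY/dX = 25137, Y = 175959

Elasticity = 25137 · (21 / 175959) = 3

Interpretation: for a small percentage change in X, the percentage change in Y is approximately 3.00 times as large.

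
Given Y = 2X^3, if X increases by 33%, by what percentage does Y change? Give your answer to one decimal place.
135.3%

For Y = 2X^3:
If X → X(1 + 0.33)
Then Y → Y · (1 + 0.33)^3
     ≈ Y · 2.3526

Percentage change = ((1 + 0.33)^3 − 1) × 100% ≈ 135.3%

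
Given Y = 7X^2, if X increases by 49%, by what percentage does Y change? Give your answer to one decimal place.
122.0%

For Y = 7X^2:
If X → X(1 + 0.49)
Then Y → Y · (1 + 0.49)^2
     = Y · 2.2201

Percentage change = ((1 + 0.49)^2 − 1) × 100% ≈ 122.0%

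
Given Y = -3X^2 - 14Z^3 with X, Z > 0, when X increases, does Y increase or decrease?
Y decreases

Taking the partial derivative:
∂Y/∂X = -6X

∂Y/∂X = -6X < 0 (assuming positive values)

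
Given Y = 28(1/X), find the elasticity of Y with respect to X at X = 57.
Elasticity = -1

Elasticity = (dY/dX) · (X/Y)

dY/dX = -28/X²
At X = 57: dY/dX = -28/3249, Y = 28/57

Elasticity = (-28/3249) · (57 / (28/57)) = -1

Interpretation: for a small percentage change in X, the percentage change in Y is approximately -1.00 times as large.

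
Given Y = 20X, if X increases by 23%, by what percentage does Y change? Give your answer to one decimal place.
23.0%

For Y = 20X:
If X → X(1 + 0.23)
Then Y → Y · (1 + 0.23)^1
     = Y · 1.2300

Percentage change = ((1 + 0.23)^1 − 1) × 100% = 23.0%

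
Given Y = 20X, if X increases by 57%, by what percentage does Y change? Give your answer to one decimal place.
57.0%

For Y = 20X:
If X → X(1 + 0.57)
Then Y → Y · (1 + 0.57)^1
     = Y · 1.5700

Percentage change = ((1 + 0.57)^1 − 1) × 100% = 57.0%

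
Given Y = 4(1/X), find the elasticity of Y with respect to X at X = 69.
Elasticity = -1

Elasticity = (dY/dX) · (X/Y)

dY/dX = -4/X²
At X = 69: dY/dX = -4/4761, Y = 4/69

Elasticity = (-4/4761) · (69 / (4/69)) = -1

Interpretation: for a small percentage change in X, the percentage change in Y is approximately -1.00 times as large.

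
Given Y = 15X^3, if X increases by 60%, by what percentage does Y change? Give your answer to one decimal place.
309.6%

For Y = 15X^3:
If X → X(1 + 0.6)
Then Y → Y · (1 + 0.6)^3
     = Y · 4.0960

Percentage change = ((1 + 0.6)^3 − 1) × 100% = 309.6%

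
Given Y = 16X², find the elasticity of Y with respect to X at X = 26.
Elasticity = 2

Elasticity = (dY/dX) · (X/Y)

dY/dX = 32·X
At X = 26: dY/dX = 832, Y = 10816

Elasticity = 832 · (26 / 10816) = 2

Interpretation: for a small percentage change in X, the percentage change in Y is approximately 2.00 times as large.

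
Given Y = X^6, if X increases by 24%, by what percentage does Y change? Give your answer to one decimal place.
263.5%

For Y = X^6:
If X → X(1 + 0.24)
Then Y → Y · (1 + 0.24)^6
     ≈ Y · 3.6352

Percentage change = ((1 + 0.24)^6 − 1) × 100% ≈ 263.5%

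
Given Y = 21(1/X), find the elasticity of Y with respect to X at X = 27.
Elasticity = -1

Elasticity = (dY/dX) · (X/Y)

dY/dX = -21/X²
At X = 27: dY/dX = -7/243, Y = 7/9

Elasticity = (-7/243) · (27 / (7/9)) = -1

Interpretation: for a small percentage change in X, the percentage change in Y is approximately -1.00 times as large.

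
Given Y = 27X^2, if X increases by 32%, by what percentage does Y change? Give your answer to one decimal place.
74.2%

For Y = 27X^2:
If X → X(1 + 0.32)
Then Y → Y · (1 + 0.32)^2
     = Y · 1.7424

Percentage change = ((1 + 0.32)^2 − 1) × 100% ≈ 74.2%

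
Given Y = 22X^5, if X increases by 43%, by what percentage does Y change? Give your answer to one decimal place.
498.0%

For Y = 22X^5:
If X → X(1 + 0.43)
Then Y → Y · (1 + 0.43)^5
     ≈ Y · 5.9797

Percentage change = ((1 + 0.43)^5 − 1) × 100% ≈ 498.0%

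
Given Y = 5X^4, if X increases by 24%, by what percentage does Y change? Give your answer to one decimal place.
136.4%

For Y = 5X^4:
If X → X(1 + 0.24)
Then Y → Y · (1 + 0.24)^4
     ≈ Y · 2.3642

Percentage change = ((1 + 0.24)^4 − 1) × 100% ≈ 136.4%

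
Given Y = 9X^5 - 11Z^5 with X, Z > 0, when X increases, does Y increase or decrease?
Y increases

Taking the partial derivative:
∂Y/∂X = 45X^4

∂Y/∂X = 45X^4 > 0 (assuming positive values)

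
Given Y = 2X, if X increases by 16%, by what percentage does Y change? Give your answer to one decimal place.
16.0%

For Y = 2X:
If X → X(1 + 0.16)
Then Y → Y · (1 + 0.16)^1
     = Y · 1.1600

Percentage change = ((1 + 0.16)^1 − 1) × 100% = 16.0%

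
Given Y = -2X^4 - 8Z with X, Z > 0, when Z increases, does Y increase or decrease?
Y decreases

Taking the partial derivative:
∂Y/∂Z = -8

∂Y/∂Z = -8 < 0 (assuming positive values)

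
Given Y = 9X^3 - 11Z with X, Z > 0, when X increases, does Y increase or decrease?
Y increases

Taking the partial derivative:
∂Y/∂X = 27X^2

∂Y/∂X = 27X^2 > 0 (assuming positive values)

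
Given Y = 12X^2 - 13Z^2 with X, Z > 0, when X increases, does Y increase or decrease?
Y increases

Taking the partial derivative:
∂Y/∂X = 24X

∂Y/∂X = 24X > 0 (assuming positive values)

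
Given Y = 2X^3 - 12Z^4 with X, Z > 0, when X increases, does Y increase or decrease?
Y increases

Taking the partial derivative:
∂Y/∂X = 6X^2

∂Y/∂X = 6X^2 > 0 (assuming positive values)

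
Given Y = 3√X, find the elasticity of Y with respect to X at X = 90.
Elasticity = 1/2

Elasticity = (dY/dX) · (X/Y)

dY/dX = 3/(2·√X)
At X = 90: dY/dX = √10/20, Y = 9·√10

Elasticity = (√10/20) · (90 / (9·√10)) = 1/2

Interpretation: for a small percentage change in X, the percentage change in Y is approximately 0.50 times as large.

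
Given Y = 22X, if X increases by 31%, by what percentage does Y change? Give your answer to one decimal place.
31.0%

For Y = 22X:
If X → X(1 + 0.31)
Then Y → Y · (1 + 0.31)^1
     = Y · 1.3100

Percentage change = ((1 + 0.31)^1 − 1) × 100% = 31.0%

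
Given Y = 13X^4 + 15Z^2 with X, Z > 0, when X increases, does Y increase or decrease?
Y increases

Taking the partial derivative:
∂Y/∂X = 52X^3

∂Y/∂X = 52X^3 > 0 (assuming positive values)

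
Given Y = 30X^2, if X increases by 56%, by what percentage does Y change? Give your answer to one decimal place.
143.4%

For Y = 30X^2:
If X → X(1 + 0.56)
Then Y → Y · (1 + 0.56)^2
     = Y · 2.4336

Percentage change = ((1 + 0.56)^2 − 1) × 100% ≈ 143.4%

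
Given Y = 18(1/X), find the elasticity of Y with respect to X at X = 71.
Elasticity = -1

Elasticity = (dY/dX) · (X/Y)

dY/dX = -18/X²
At X = 71: dY/dX = -18/5041, Y = 18/71

Elasticity = (-18/5041) · (71 / (18/71)) = -1

Interpretation: for a small percentage change in X, the percentage change in Y is approximately -1.00 times as large.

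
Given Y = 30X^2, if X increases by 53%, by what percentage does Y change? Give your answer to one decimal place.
134.1%

For Y = 30X^2:
If X → X(1 + 0.53)
Then Y → Y · (1 + 0.53)^2
     = Y · 2.3409

Percentage change = ((1 + 0.53)^2 − 1) × 100% ≈ 134.1%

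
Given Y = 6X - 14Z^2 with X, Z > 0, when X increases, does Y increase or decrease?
Y increases

Taking the partial derivative:
∂Y/∂X = 6

∂Y/∂X = 6 > 0 (assuming positive values)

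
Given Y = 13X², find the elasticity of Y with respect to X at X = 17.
Elasticity = 2

Elasticity = (dY/dX) · (X/Y)

dY/dX = 26·X
At X = 17: dY/dX = 442, Y = 3757

Elasticity = 442 · (17 / 3757) = 2

Interpretation: for a small percentage change in X, the percentage change in Y is approximately 2.00 times as large.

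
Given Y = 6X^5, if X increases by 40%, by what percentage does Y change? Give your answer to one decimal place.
437.8%

For Y = 6X^5:
If X → X(1 + 0.4)
Then Y → Y · (1 + 0.4)^5
     ≈ Y · 5.3782

Percentage change = ((1 + 0.4)^5 − 1) × 100% ≈ 437.8%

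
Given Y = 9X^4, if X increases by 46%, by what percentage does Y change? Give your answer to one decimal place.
354.4%

For Y = 9X^4:
If X → X(1 + 0.46)
Then Y → Y · (1 + 0.46)^4
     ≈ Y · 4.5437

Percentage change = ((1 + 0.46)^4 − 1) × 100% ≈ 354.4%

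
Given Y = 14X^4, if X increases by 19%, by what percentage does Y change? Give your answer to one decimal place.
100.5%

For Y = 14X^4:
If X → X(1 + 0.19)
Then Y → Y · (1 + 0.19)^4
     ≈ Y · 2.0053

Percentage change = ((1 + 0.19)^4 − 1) × 100% ≈ 100.5%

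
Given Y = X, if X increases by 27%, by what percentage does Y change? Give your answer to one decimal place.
27.0%

For Y = X:
If X → X(1 + 0.27)
Then Y → Y · (1 + 0.27)^1
     = Y · 1.2700

Percentage change = ((1 + 0.27)^1 − 1) × 100% = 27.0%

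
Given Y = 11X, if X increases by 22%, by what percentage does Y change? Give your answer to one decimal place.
22.0%

For Y = 11X:
If X → X(1 + 0.22)
Then Y → Y · (1 + 0.22)^1
     = Y · 1.2200

Percentage change = ((1 + 0.22)^1 − 1) × 100% = 22.0%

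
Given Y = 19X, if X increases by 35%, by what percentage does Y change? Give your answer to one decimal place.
35.0%

For Y = 19X:
If X → X(1 + 0.35)
Then Y → Y · (1 + 0.35)^1
     = Y · 1.3500

Percentage change = ((1 + 0.35)^1 − 1) × 100% = 35.0%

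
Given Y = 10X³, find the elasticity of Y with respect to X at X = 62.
Elasticity = 3

Elasticity = (dY/dX) · (X/Y)

dY/dX = 30·X²
At X = 62: dY/dX = 115320, Y = 2383280

Elasticity = 115320 · (62 / 2383280) = 3

Interpretation: for a small percentage change in X, the percentage change in Y is approximately 3.00 times as large.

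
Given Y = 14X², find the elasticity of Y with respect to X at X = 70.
Elasticity = 2

Elasticity = (dY/dX) · (X/Y)

dY/dX = 28·X
At X = 70: dY/dX = 1960, Y = 68600

Elasticity = 1960 · (70 / 68600) = 2

Interpretation: for a small percentage change in X, the percentage change in Y is approximately 2.00 times as large.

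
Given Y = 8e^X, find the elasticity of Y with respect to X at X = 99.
Elasticity = 99

Elasticity = (dY/dX) · (X/Y)

dY/dX = 8·e^X
At X = 99: dY/dX = 8·e^99, Y = 8·e^99

Elasticity = (8·e^99) · (99 / (8·e^99)) = 99

Interpretation: for a small percentage change in X, the percentage change in Y is approximately 99.00 times as large.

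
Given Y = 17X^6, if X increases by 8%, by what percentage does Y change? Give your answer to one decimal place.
58.7%

For Y = 17X^6:
If X → X(1 + 0.08)
Then Y → Y · (1 + 0.08)^6
     ≈ Y · 1.5869

Percentage change = ((1 + 0.08)^6 − 1) × 100% ≈ 58.7%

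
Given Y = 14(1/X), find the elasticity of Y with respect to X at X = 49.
Elasticity = -1

Elasticity = (dY/dX) · (X/Y)

dY/dX = -14/X²
At X = 49: dY/dX = -2/343, Y = 2/7

Elasticity = (-2/343) · (49 / (2/7)) = -1

Interpretation: for a small percentage change in X, the percentage change in Y is approximately -1.00 times as large.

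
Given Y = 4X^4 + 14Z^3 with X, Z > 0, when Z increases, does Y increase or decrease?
Y increases

Taking the partial derivative:
∂Y/∂Z = 42Z^2

∂Y/∂Z = 42Z^2 > 0 (assuming positive values)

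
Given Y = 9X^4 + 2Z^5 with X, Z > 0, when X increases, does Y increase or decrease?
Y increases

Taking the partial derivative:
∂Y/∂X = 36X^3

∂Y/∂X = 36X^3 > 0 (assuming positive values)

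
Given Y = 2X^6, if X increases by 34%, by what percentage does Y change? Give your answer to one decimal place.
478.9%

For Y = 2X^6:
If X → X(1 + 0.34)
Then Y → Y · (1 + 0.34)^6
     ≈ Y · 5.7893

Percentage change = ((1 + 0.34)^6 − 1) × 100% ≈ 478.9%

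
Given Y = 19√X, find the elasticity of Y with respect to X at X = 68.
Elasticity = 1/2

Elasticity = (dY/dX) · (X/Y)

dY/dX = 19/(2·√X)
At X = 68: dY/dX = 19·√17/68, Y = 38·√17

Elasticity = (19·√17/68) · (68 / (38·√17)) = 1/2

Interpretation: for a small percentage change in X, the percentage change in Y is approximately 0.50 times as large.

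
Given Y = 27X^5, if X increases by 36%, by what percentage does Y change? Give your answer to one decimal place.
365.3%

For Y = 27X^5:
If X → X(1 + 0.36)
Then Y → Y · (1 + 0.36)^5
     ≈ Y · 4.6526

Percentage change = ((1 + 0.36)^5 − 1) × 100% ≈ 365.3%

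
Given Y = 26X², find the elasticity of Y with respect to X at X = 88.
Elasticity = 2

Elasticity = (dY/dX) · (X/Y)

dY/dX = 52·X
At X = 88: dY/dX = 4576, Y = 201344

Elasticity = 4576 · (88 / 201344) = 2

Interpretation: for a small percentage change in X, the percentage change in Y is approximately 2.00 times as large.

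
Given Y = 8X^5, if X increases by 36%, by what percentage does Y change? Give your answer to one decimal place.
365.3%

For Y = 8X^5:
If X → X(1 + 0.36)
Then Y → Y · (1 + 0.36)^5
     ≈ Y · 4.6526

Percentage change = ((1 + 0.36)^5 − 1) × 100% ≈ 365.3%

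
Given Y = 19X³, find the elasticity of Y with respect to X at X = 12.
Elasticity = 3

Elasticity = (dY/dX) · (X/Y)

dY/dX = 57·X²
At X = 12: dY/dX = 8208, Y = 32832

Elasticity = 8208 · (12 / 32832) = 3

Interpretation: for a small percentage change in X, the percentage change in Y is approximately 3.00 times as large.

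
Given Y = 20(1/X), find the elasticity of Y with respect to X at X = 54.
Elasticity = -1

Elasticity = (dY/dX) · (X/Y)

dY/dX = -20/X²
At X = 54: dY/dX = -5/729, Y = 10/27

Elasticity = (-5/729) · (54 / (10/27)) = -1

Interpretation: for a small percentage change in X, the percentage change in Y is approximately -1.00 times as large.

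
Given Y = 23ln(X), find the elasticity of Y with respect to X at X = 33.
Elasticity = 1/ln(33) ≈ 0.2860

Elasticity = (dY/dX) · (X/Y)

dY/dX = 23/X
At X = 33: dY/dX = 23/33, Y = 23·ln(33)

Elasticity = (23/33) · (33 / (23·ln(33))) = 1/ln(33) ≈ 0.2860

Interpretation: for a small percentage change in X, the percentage change in Y is approximately 0.29 times as large.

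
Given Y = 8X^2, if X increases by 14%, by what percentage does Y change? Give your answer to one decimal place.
30.0%

For Y = 8X^2:
If X → X(1 + 0.14)
Then Y → Y · (1 + 0.14)^2
     = Y · 1.2996

Percentage change = ((1 + 0.14)^2 − 1) × 100% ≈ 30.0%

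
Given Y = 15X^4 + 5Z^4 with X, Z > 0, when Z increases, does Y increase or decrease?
Y increases

Taking the partial derivative:
∂Y/∂Z = 20Z^3

∂Y/∂Z = 20Z^3 > 0 (assuming positive values)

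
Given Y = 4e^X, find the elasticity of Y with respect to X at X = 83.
Elasticity = 83

Elasticity = (dY/dX) · (X/Y)

dY/dX = 4·e^X
At X = 83: dY/dX = 4·e^83, Y = 4·e^83

Elasticity = (4·e^83) · (83 / (4·e^83)) = 83

Interpretation: for a small percentage change in X, the percentage change in Y is approximately 83.00 times as large.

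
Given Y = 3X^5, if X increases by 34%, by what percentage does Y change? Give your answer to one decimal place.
332.0%

For Y = 3X^5:
If X → X(1 + 0.34)
Then Y → Y · (1 + 0.34)^5
     ≈ Y · 4.3204

Percentage change = ((1 + 0.34)^5 − 1) × 100% ≈ 332.0%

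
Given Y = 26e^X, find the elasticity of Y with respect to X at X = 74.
Elasticity = 74

Elasticity = (dY/dX) · (X/Y)

dY/dX = 26·e^X
At X = 74: dY/dX = 26·e^74, Y = 26·e^74

Elasticity = (26·e^74) · (74 / (26·e^74)) = 74

Interpretation: for a small percentage change in X, the percentage change in Y is approximately 74.00 times as large.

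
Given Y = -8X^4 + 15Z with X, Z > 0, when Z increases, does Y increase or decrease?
Y increases

Taking the partial derivative:
∂Y/∂Z = 15

∂Y/∂Z = 15 > 0 (assuming positive values)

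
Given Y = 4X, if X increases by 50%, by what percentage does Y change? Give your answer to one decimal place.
50.0%

For Y = 4X:
If X → X(1 + 0.5)
Then Y → Y · (1 + 0.5)^1
     = Y · 1.5000

Percentage change = ((1 + 0.5)^1 − 1) × 100% = 50.0%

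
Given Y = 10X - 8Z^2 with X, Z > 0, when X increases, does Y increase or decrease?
Y increases

Taking the partial derivative:
∂Y/∂X = 10

∂Y/∂X = 10 > 0 (assuming positive values)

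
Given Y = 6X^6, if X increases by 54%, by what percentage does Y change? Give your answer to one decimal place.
1233.9%

For Y = 6X^6:
If X → X(1 + 0.54)
Then Y → Y · (1 + 0.54)^6
     ≈ Y · 13.3390

Percentage change = ((1 + 0.54)^6 − 1) × 100% ≈ 1233.9%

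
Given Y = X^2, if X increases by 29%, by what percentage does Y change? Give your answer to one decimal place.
66.4%

For Y = X^2:
If X → X(1 + 0.29)
Then Y → Y · (1 + 0.29)^2
     = Y · 1.6641

Percentage change = ((1 + 0.29)^2 − 1) × 100% ≈ 66.4%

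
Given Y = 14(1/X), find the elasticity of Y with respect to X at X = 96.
Elasticity = -1

Elasticity = (dY/dX) · (X/Y)

dY/dX = -14/X²
At X = 96: dY/dX = -7/4608, Y = 7/48

Elasticity = (-7/4608) · (96 / (7/48)) = -1

Interpretation: for a small percentage change in X, the percentage change in Y is approximately -1.00 times as large.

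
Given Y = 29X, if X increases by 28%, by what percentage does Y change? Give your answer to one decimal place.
28.0%

For Y = 29X:
If X → X(1 + 0.28)
Then Y → Y · (1 + 0.28)^1
     = Y · 1.2800

Percentage change = ((1 + 0.28)^1 − 1) × 100% = 28.0%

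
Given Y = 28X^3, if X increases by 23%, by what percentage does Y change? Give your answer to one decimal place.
86.1%

For Y = 28X^3:
If X → X(1 + 0.23)
Then Y → Y · (1 + 0.23)^3
     ≈ Y · 1.8609

Percentage change = ((1 + 0.23)^3 − 1) × 100% ≈ 86.1%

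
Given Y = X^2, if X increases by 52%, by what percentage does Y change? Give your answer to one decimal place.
131.0%

For Y = X^2:
If X → X(1 + 0.52)
Then Y → Y · (1 + 0.52)^2
     = Y · 2.3104

Percentage change = ((1 + 0.52)^2 − 1) × 100% ≈ 131.0%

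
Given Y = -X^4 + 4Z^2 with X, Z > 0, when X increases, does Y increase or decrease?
Y decreases

Taking the partial derivative:
∂Y/∂X = -4X^3

∂Y/∂X = -4X^3 < 0 (assuming positive values)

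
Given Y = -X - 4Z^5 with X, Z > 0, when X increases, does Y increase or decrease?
Y decreases

Taking the partial derivative:
∂Y/∂X = -1

∂Y/∂X = -1 < 0 (assuming positive values)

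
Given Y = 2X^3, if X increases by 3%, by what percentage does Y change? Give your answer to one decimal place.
9.3%

For Y = 2X^3:
If X → X(1 + 0.03)
Then Y → Y · (1 + 0.03)^3
     ≈ Y · 1.0927

Percentage change = ((1 + 0.03)^3 − 1) × 100% ≈ 9.3%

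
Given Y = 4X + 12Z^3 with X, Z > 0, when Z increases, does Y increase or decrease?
Y increases

Taking the partial derivative:
∂Y/∂Z = 36Z^2

∂Y/∂Z = 36Z^2 > 0 (assuming positive values)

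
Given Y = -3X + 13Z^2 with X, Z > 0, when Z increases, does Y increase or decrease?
Y increases

Taking the partial derivative:
∂Y/∂Z = 26Z

∂Y/∂Z = 26Z > 0 (assuming positive values)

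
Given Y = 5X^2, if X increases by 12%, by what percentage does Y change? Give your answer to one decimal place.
25.4%

For Y = 5X^2:
If X → X(1 + 0.12)
Then Y → Y · (1 + 0.12)^2
     = Y · 1.2544

Percentage change = ((1 + 0.12)^2 − 1) × 100% ≈ 25.4%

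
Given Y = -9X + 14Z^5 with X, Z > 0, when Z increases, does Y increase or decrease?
Y increases

Taking the partial derivative:
∂Y/∂Z = 70Z^4

∂Y/∂Z = 70Z^4 > 0 (assuming positive values)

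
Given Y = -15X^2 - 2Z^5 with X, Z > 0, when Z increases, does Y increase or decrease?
Y decreases

Taking the partial derivative:
∂Y/∂Z = -10Z^4

∂Y/∂Z = -10Z^4 < 0 (assuming positive values)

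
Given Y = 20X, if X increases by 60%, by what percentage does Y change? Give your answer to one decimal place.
60.0%

For Y = 20X:
If X → X(1 + 0.6)
Then Y → Y · (1 + 0.6)^1
     = Y · 1.6000

Percentage change = ((1 + 0.6)^1 − 1) × 100% = 60.0%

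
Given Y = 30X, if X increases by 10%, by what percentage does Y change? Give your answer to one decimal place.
10.0%

For Y = 30X:
If X → X(1 + 0.1)
Then Y → Y · (1 + 0.1)^1
     = Y · 1.1000

Percentage change = ((1 + 0.1)^1 − 1) × 100% = 10.0%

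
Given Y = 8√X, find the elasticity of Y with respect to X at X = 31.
Elasticity = 1/2

Elasticity = (dY/dX) · (X/Y)

dY/dX = 4/√X
At X = 31: dY/dX = 4·√31/31, Y = 8·√31

Elasticity = (4·√31/31) · (31 / (8·√31)) = 1/2

Interpretation: for a small percentage change in X, the percentage change in Y is approximately 0.50 times as large.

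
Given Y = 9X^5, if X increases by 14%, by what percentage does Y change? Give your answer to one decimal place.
92.5%

For Y = 9X^5:
If X → X(1 + 0.14)
Then Y → Y · (1 + 0.14)^5
     ≈ Y · 1.9254

Percentage change = ((1 + 0.14)^5 − 1) × 100% ≈ 92.5%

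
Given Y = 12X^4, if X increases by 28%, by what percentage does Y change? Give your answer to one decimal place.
168.4%

For Y = 12X^4:
If X → X(1 + 0.28)
Then Y → Y · (1 + 0.28)^4
     ≈ Y · 2.6844

Percentage change = ((1 + 0.28)^4 − 1) × 100% ≈ 168.4%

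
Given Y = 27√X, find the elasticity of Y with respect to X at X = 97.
Elasticity = 1/2

Elasticity = (dY/dX) · (X/Y)

dY/dX = 27/(2·√X)
At X = 97: dY/dX = 27·√97/194, Y = 27·√97

Elasticity = (27·√97/194) · (97 / (27·√97)) = 1/2

Interpretation: for a small percentage change in X, the percentage change in Y is approximately 0.50 times as large.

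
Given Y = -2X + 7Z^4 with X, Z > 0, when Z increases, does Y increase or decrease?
Y increases

Taking the partial derivative:
∂Y/∂Z = 28Z^3

∂Y/∂Z = 28Z^3 > 0 (assuming positive values)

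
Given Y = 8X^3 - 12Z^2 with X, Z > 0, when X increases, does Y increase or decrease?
Y increases

Taking the partial derivative:
∂Y/∂X = 24X^2

∂Y/∂X = 24X^2 > 0 (assuming positive values)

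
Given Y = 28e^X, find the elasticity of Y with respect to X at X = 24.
Elasticity = 24

Elasticity = (dY/dX) · (X/Y)

dY/dX = 28·e^X
At X = 24: dY/dX = 28·e^24, Y = 28·e^24

Elasticity = (28·e^24) · (24 / (28·e^24)) = 24

Interpretation: for a small percentage change in X, the percentage change in Y is approximately 24.00 times as large.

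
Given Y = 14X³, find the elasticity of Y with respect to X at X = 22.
Elasticity = 3

Elasticity = (dY/dX) · (X/Y)

dY/dX = 42·X²
At X = 22: dY/dX = 20328, Y = 149072

Elasticity = 20328 · (22 / 149072) = 3

Interpretation: for a small percentage change in X, the percentage change in Y is approximately 3.00 times as large.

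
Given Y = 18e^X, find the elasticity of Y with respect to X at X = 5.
Elasticity = 5

Elasticity = (dY/dX) · (X/Y)

dY/dX = 18·e^X
At X = 5: dY/dX = 18·e^5, Y = 18·e^5

Elasticity = (18·e^5) · (5 / (18·e^5)) = 5

Interpretation: for a small percentage change in X, the percentage change in Y is approximately 5.00 times as large.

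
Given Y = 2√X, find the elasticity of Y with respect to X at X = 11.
Elasticity = 1/2

Elasticity = (dY/dX) · (X/Y)

dY/dX = 1/√X
At X = 11: dY/dX = √11/11, Y = 2·√11

Elasticity = (√11/11) · (11 / (2·√11)) = 1/2

Interpretation: for a small percentage change in X, the percentage change in Y is approximately 0.50 times as large.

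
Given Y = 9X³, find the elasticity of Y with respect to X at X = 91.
Elasticity = 3

Elasticity = (dY/dX) · (X/Y)

dY/dX = 27·X²
At X = 91: dY/dX = 223587, Y = 6782139

Elasticity = 223587 · (91 / 6782139) = 3

Interpretation: for a small percentage change in X, the percentage change in Y is approximately 3.00 times as large.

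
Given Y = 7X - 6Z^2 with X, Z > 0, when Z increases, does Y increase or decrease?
Y decreases

Taking the partial derivative:
∂Y/∂Z = -12Z

∂Y/∂Z = -12Z < 0 (assuming positive values)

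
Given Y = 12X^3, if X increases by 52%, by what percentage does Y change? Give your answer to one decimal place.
251.2%

For Y = 12X^3:
If X → X(1 + 0.52)
Then Y → Y · (1 + 0.52)^3
     ≈ Y · 3.5118

Percentage change = ((1 + 0.52)^3 − 1) × 100% ≈ 251.2%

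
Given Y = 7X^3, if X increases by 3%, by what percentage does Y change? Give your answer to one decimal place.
9.3%

For Y = 7X^3:
If X → X(1 + 0.03)
Then Y → Y · (1 + 0.03)^3
     ≈ Y · 1.0927

Percentage change = ((1 + 0.03)^3 − 1) × 100% ≈ 9.3%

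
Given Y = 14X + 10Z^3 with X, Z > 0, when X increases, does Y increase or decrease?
Y increases

Taking the partial derivative:
∂Y/∂X = 14

∂Y/∂X = 14 > 0 (assuming positive values)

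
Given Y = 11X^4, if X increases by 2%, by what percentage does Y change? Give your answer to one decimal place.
8.2%

For Y = 11X^4:
If X → X(1 + 0.02)
Then Y → Y · (1 + 0.02)^4
     ≈ Y · 1.0824

Percentage change = ((1 + 0.02)^4 − 1) × 100% ≈ 8.2%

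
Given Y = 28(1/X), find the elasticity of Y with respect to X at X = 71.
Elasticity = -1

Elasticity = (dY/dX) · (X/Y)

dY/dX = -28/X²
At X = 71: dY/dX = -28/5041, Y = 28/71

Elasticity = (-28/5041) · (71 / (28/71)) = -1

Interpretation: for a small percentage change in X, the percentage change in Y is approximately -1.00 times as large.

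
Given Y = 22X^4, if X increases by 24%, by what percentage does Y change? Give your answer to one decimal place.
136.4%

For Y = 22X^4:
If X → X(1 + 0.24)
Then Y → Y · (1 + 0.24)^4
     ≈ Y · 2.3642

Percentage change = ((1 + 0.24)^4 − 1) × 100% ≈ 136.4%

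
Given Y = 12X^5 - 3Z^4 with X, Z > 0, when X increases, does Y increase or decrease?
Y increases

Taking the partial derivative:
∂Y/∂X = 60X^4

∂Y/∂X = 60X^4 > 0 (assuming positive values)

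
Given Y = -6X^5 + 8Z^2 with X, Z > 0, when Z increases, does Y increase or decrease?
Y increases

Taking the partial derivative:
∂Y/∂Z = 16Z

∂Y/∂Z = 16Z > 0 (assuming positive values)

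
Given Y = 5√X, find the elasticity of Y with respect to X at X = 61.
Elasticity = 1/2

Elasticity = (dY/dX) · (X/Y)

dY/dX = 5/(2·√X)
At X = 61: dY/dX = 5·√61/122, Y = 5·√61

Elasticity = (5·√61/122) · (61 / (5·√61)) = 1/2

Interpretation: for a small percentage change in X, the percentage change in Y is approximately 0.50 times as large.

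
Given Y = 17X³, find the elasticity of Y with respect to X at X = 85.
Elasticity = 3

Elasticity = (dY/dX) · (X/Y)

dY/dX = 51·X²
At X = 85: dY/dX = 368475, Y = 10440125

Elasticity = 368475 · (85 / 10440125) = 3

Interpretation: for a small percentage change in X, the percentage change in Y is approximately 3.00 times as large.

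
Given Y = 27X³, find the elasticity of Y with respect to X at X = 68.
Elasticity = 3

Elasticity = (dY/dX) · (X/Y)

dY/dX = 81·X²
At X = 68: dY/dX = 374544, Y = 8489664

Elasticity = 374544 · (68 / 8489664) = 3

Interpretation: for a small percentage change in X, the percentage change in Y is approximately 3.00 times as large.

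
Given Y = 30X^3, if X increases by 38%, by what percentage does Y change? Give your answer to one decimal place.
162.8%

For Y = 30X^3:
If X → X(1 + 0.38)
Then Y → Y · (1 + 0.38)^3
     ≈ Y · 2.6281

Percentage change = ((1 + 0.38)^3 − 1) × 100% ≈ 162.8%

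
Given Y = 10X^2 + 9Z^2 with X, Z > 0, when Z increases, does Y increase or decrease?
Y increases

Taking the partial derivative:
∂Y/∂Z = 18Z

∂Y/∂Z = 18Z > 0 (assuming positive values)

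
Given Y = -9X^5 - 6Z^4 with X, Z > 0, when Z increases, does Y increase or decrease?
Y decreases

Taking the partial derivative:
∂Y/∂Z = -24Z^3

∂Y/∂Z = -24Z^3 < 0 (assuming positive values)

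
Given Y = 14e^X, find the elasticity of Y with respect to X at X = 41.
Elasticity = 41

Elasticity = (dY/dX) · (X/Y)

dY/dX = 14·e^X
At X = 41: dY/dX = 14·e^41, Y = 14·e^41

Elasticity = (14·e^41) · (41 / (14·e^41)) = 41

Interpretation: for a small percentage change in X, the percentage change in Y is approximately 41.00 times as large.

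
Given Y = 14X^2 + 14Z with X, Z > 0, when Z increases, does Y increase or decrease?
Y increases

Taking the partial derivative:
∂Y/∂Z = 14

∂Y/∂Z = 14 > 0 (assuming positive values)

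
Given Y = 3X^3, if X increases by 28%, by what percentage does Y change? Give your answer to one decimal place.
109.7%

For Y = 3X^3:
If X → X(1 + 0.28)
Then Y → Y · (1 + 0.28)^3
     ≈ Y · 2.0972

Percentage change = ((1 + 0.28)^3 − 1) × 100% ≈ 109.7%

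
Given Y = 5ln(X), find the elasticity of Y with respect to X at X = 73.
Elasticity = 1/ln(73) ≈ 0.2331

Elasticity = (dY/dX) · (X/Y)

dY/dX = 5/X
At X = 73: dY/dX = 5/73, Y = 5·ln(73)

Elasticity = (5/73) · (73 / (5·ln(73))) = 1/ln(73) ≈ 0.2331

Interpretation: for a small percentage change in X, the percentage change in Y is approximately 0.23 times as large.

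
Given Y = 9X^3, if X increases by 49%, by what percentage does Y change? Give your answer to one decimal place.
230.8%

For Y = 9X^3:
If X → X(1 + 0.49)
Then Y → Y · (1 + 0.49)^3
     ≈ Y · 3.3079

Percentage change = ((1 + 0.49)^3 − 1) × 100% ≈ 230.8%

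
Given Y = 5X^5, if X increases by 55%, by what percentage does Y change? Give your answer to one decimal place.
794.7%

For Y = 5X^5:
If X → X(1 + 0.55)
Then Y → Y · (1 + 0.55)^5
     ≈ Y · 8.9466

Percentage change = ((1 + 0.55)^5 − 1) × 100% ≈ 794.7%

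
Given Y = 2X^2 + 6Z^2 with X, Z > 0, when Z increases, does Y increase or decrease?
Y increases

Taking the partial derivative:
∂Y/∂Z = 12Z

∂Y/∂Z = 12Z > 0 (assuming positive values)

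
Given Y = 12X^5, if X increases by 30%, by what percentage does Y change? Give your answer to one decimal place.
271.3%

For Y = 12X^5:
If X → X(1 + 0.3)
Then Y → Y · (1 + 0.3)^5
     ≈ Y · 3.7129

Percentage change = ((1 + 0.3)^5 − 1) × 100% ≈ 271.3%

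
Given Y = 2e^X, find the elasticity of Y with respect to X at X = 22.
Elasticity = 22

Elasticity = (dY/dX) · (X/Y)

dY/dX = 2·e^X
At X = 22: dY/dX = 2·e^22, Y = 2·e^22

Elasticity = (2·e^22) · (22 / (2·e^22)) = 22

Interpretation: for a small percentage change in X, the percentage change in Y is approximately 22.00 times as large.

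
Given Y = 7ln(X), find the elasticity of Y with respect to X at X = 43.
Elasticity = 1/ln(43) ≈ 0.2659

Elasticity = (dY/dX) · (X/Y)

dY/dX = 7/X
At X = 43: dY/dX = 7/43, Y = 7·ln(43)

Elasticity = (7/43) · (43 / (7·ln(43))) = 1/ln(43) ≈ 0.2659

Interpretation: for a small percentage change in X, the percentage change in Y is approximately 0.27 times as large.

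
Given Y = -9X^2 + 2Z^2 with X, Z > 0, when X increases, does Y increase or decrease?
Y decreases

Taking the partial derivative:
∂Y/∂X = -18X

∂Y/∂X = -18X < 0 (assuming positive values)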